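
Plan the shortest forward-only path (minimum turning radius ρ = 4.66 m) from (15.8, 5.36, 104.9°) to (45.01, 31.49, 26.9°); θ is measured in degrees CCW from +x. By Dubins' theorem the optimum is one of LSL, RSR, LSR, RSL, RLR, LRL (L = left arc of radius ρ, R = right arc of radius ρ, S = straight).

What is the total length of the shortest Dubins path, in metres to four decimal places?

40.2657 m

Let ψ = atan2(Δy, Δx) = atan2(26.13, 29.21) = 41.8144° be the start→goal bearing.
Normalize: d = |goal − start| / ρ = 39.191849/4.66 = 8.410268, α = (θ_start − ψ) mod 360° = 63.0856° = 1.101051 rad, β = (θ_goal − ψ) mod 360° = 345.0856° = 6.022879 rad.
Common terms: sin α = 0.891684, cos α = 0.452659, sin β = -0.257376, cos β = 0.966311, cos(α−β) = 0.207912, d² = 70.732607. Work in radians in the unit-radius frame; every candidate has L = ρ·(t + p + q).
LSL: p² = 2 + d² − 2cos(α−β) + 2d(sin α − sin β) = 91.644585; p = √p² = 9.573118; φ = atan2(cos β − cos α, d + sin α − sin β) = 0.053681 rad; t = (φ − α) mod 2π = 5.235816 rad, q = (β − φ) mod 2π = 5.969198 rad → L = 4.66·(5.235816 + 9.573118 + 5.969198) = 4.66·20.778132 = 96.826093 m
RSR: p² = 2 + d² − 2cos(α−β) + 2d(sin β − sin α) = 52.988982; p = √p² = 7.279353; φ = atan2(cos α − cos β, d − sin α + sin β) = -0.070622 rad; t = (α − φ) mod 2π = 1.171672 rad, q = (φ − β) mod 2π = 0.189684 rad → L = 4.66·(1.171672 + 7.279353 + 0.189684) = 4.66·8.640710 = 40.265708 m
LSR: p² = d² − 2 + 2cos(α−β) + 2d(sin α + sin β) = 79.817818; p = √p² = 8.934082; φ = atan2(−cos α − cos β, d + sin α + sin β) − atan2(−2, p) = 0.064613 rad; t = (φ − α) mod 2π = 5.246747 rad, q = (φ − β) mod 2π = 0.324919 rad → L = 4.66·(5.246747 + 8.934082 + 0.324919) = 4.66·14.505748 = 67.596787 m
RSL: p² = d² − 2 + 2cos(α−β) − 2d(sin α + sin β) = 58.479043; p = √p² = 7.647159; φ = atan2(cos α + cos β, d − sin α − sin β) − atan2(2, p) = -0.075310 rad; t = (α − φ) mod 2π = 1.176360 rad, q = (β − φ) mod 2π = 6.098189 rad → L = 4.66·(1.176360 + 7.647159 + 6.098189) = 4.66·14.921708 = 69.535162 m
RLR: c = (6 − d² + 2cos(α−β) + 2d(sin α − sin β))/8 = -5.623623, |c| > 1 → infeasible
LRL: c = (6 − d² + 2cos(α−β) − 2d(sin α − sin β))/8 = -10.455573, |c| > 1 → infeasible
Shortest: RSR with L = 40.265708 m ≈ 40.2657 m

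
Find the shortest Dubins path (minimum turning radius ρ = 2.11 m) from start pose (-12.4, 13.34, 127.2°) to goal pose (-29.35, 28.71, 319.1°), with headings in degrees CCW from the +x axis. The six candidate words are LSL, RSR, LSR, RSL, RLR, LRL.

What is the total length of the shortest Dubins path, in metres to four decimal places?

29.8207 m

Let ψ = atan2(Δy, Δx) = atan2(15.37, -16.95) = 137.7987° be the start→goal bearing.
Normalize: d = |goal − start| / ρ = 22.880983/2.11 = 10.844068, α = (θ_start − ψ) mod 360° = 349.4013° = 6.098202 rad, β = (θ_goal − ψ) mod 360° = 181.3013° = 3.164304 rad.
Common terms: sin α = -0.183930, cos α = 0.982939, sin β = -0.022709, cos β = -0.999742, cos(α−β) = -0.978509, d² = 117.593810. Work in radians in the unit-radius frame; every candidate has L = ρ·(t + p + q).
LSL: p² = 2 + d² − 2cos(α−β) + 2d(sin α − sin β) = 118.054256; p = √p² = 10.865278; φ = atan2(cos β − cos α, d + sin α − sin β) = -0.183507 rad; t = (φ − α) mod 2π = 0.001476 rad, q = (β − φ) mod 2π = 3.347811 rad → L = 2.11·(0.001476 + 10.865278 + 3.347811) = 2.11·14.214564 = 29.992731 m
RSR: p² = 2 + d² − 2cos(α−β) + 2d(sin β − sin α) = 125.047399; p = √p² = 11.182459; φ = atan2(cos α − cos β, d − sin α + sin β) = 0.178245 rad; t = (α − φ) mod 2π = 5.919957 rad, q = (φ − β) mod 2π = 3.297127 rad → L = 2.11·(5.919957 + 11.182459 + 3.297127) = 2.11·20.399543 = 43.043036 m
LSR: p² = d² − 2 + 2cos(α−β) + 2d(sin α + sin β) = 109.155176; p = √p² = 10.447735; φ = atan2(−cos α − cos β, d + sin α + sin β) − atan2(−2, p) = 0.190720 rad; t = (φ − α) mod 2π = 0.375703 rad, q = (φ − β) mod 2π = 3.309602 rad → L = 2.11·(0.375703 + 10.447735 + 3.309602) = 2.11·14.133041 = 29.820716 m
RSL: p² = d² − 2 + 2cos(α−β) − 2d(sin α + sin β) = 118.118408; p = √p² = 10.868229; φ = atan2(cos α + cos β, d − sin α − sin β) − atan2(2, p) = -0.183507 rad; t = (α − φ) mod 2π = 6.281709 rad, q = (β − φ) mod 2π = 3.347811 rad → L = 2.11·(6.281709 + 10.868229 + 3.347811) = 2.11·20.497750 = 43.250252 m
RLR: c = (6 − d² + 2cos(α−β) + 2d(sin α − sin β))/8 = -14.630925, |c| > 1 → infeasible
LRL: c = (6 − d² + 2cos(α−β) − 2d(sin α − sin β))/8 = -13.756782, |c| > 1 → infeasible
Shortest: LSR with L = 29.820716 m ≈ 29.8207 m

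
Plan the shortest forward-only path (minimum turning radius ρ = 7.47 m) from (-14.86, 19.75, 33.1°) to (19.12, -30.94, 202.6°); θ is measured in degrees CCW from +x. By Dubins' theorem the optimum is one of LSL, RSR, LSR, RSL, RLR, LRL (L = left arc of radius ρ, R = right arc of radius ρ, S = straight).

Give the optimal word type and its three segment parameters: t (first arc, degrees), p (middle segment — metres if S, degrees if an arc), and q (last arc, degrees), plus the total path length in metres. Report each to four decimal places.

Let ψ = atan2(Δy, Δx) = atan2(-50.69, 33.98) = -56.1641° be the start→goal bearing.
Normalize: d = |goal − start| / ρ = 61.025540/7.47 = 8.169416, α = (θ_start − ψ) mod 360° = 89.2641° = 1.557953 rad, β = (θ_goal − ψ) mod 360° = 258.7641° = 4.516286 rad.
Common terms: sin α = 0.999918, cos α = 0.012843, sin β = -0.980833, cos β = -0.194849, cos(α−β) = -0.983255, d² = 66.739363. Work in radians in the unit-radius frame; every candidate has L = ρ·(t + p + q).
LSL: p² = 2 + d² − 2cos(α−β) + 2d(sin α − sin β) = 103.069028; p = √p² = 10.152292; φ = atan2(cos β − cos α, d + sin α − sin β) = -0.020459 rad; t = (φ − α) mod 2π = 4.704774 rad, q = (β − φ) mod 2π = 4.536745 rad → L = 7.47·(4.704774 + 10.152292 + 4.536745) = 7.47·19.393810 = 144.871762 m
RSR: p² = 2 + d² − 2cos(α−β) + 2d(sin β − sin α) = 38.342717; p = √p² = 6.192150; φ = atan2(cos α − cos β, d − sin α + sin β) = 0.033547 rad; t = (α − φ) mod 2π = 1.524405 rad, q = (φ − β) mod 2π = 1.800447 rad → L = 7.47·(1.524405 + 6.192150 + 1.800447) = 7.47·9.517002 = 71.092004 m
LSR: p² = d² − 2 + 2cos(α−β) + 2d(sin α + sin β) = 63.084667; p = √p² = 7.942586; φ = atan2(−cos α − cos β, d + sin α + sin β) − atan2(−2, p) = 0.268902 rad; t = (φ − α) mod 2π = 4.994135 rad, q = (φ − β) mod 2π = 2.035802 rad → L = 7.47·(4.994135 + 7.942586 + 2.035802) = 7.47·14.972522 = 111.844741 m
RSL: p² = d² − 2 + 2cos(α−β) − 2d(sin α + sin β) = 62.461039; p = √p² = 7.903230; φ = atan2(cos α + cos β, d − sin α − sin β) − atan2(2, p) = -0.270185 rad; t = (α − φ) mod 2π = 1.828138 rad, q = (β − φ) mod 2π = 4.786471 rad → L = 7.47·(1.828138 + 7.903230 + 4.786471) = 7.47·14.517838 = 108.448249 m
RLR: c = (6 − d² + 2cos(α−β) + 2d(sin α − sin β))/8 = -3.792840, |c| > 1 → infeasible
LRL: c = (6 − d² + 2cos(α−β) − 2d(sin α − sin β))/8 = -11.883629, |c| > 1 → infeasible
Shortest: RSR with L = 71.092004 m ≈ 71.0920 m
Convert RSR to answer units (arcs ×180/π): t = 1.524405·180/π = 87.3420°, p = ρ·p = 7.47·6.192150 = 46.2554 m, q = 1.800447·180/π = 103.1580°, L = 71.0920 m.

RSR: t = 87.3420°, p = 46.2554 m, q = 103.1580°, L = 71.0920 m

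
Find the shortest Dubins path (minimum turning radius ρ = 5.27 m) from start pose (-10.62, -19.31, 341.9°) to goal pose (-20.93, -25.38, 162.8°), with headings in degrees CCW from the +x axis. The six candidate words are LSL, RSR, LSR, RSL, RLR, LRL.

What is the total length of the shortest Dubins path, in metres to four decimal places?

24.6428 m

Let ψ = atan2(Δy, Δx) = atan2(-6.07, -10.31) = -149.5126° be the start→goal bearing.
Normalize: d = |goal − start| / ρ = 11.964155/5.27 = 2.270238, α = (θ_start − ψ) mod 360° = 131.4126° = 2.293583 rad, β = (θ_goal − ψ) mod 360° = 312.3126° = 5.450883 rad.
Common terms: sin α = 0.749966, cos α = -0.661477, sin β = -0.739483, cos β = 0.673175, cos(α−β) = -0.999877, d² = 5.153981. Work in radians in the unit-radius frame; every candidate has L = ρ·(t + p + q).
LSL: p² = 2 + d² − 2cos(α−β) + 2d(sin α − sin β) = 15.916540; p = √p² = 3.989554; φ = atan2(cos β − cos α, d + sin α − sin β) = 0.341114 rad; t = (φ − α) mod 2π = 4.330716 rad, q = (β − φ) mod 2π = 5.109770 rad → L = 5.27·(4.330716 + 3.989554 + 5.109770) = 5.27·13.430040 = 70.776310 m
RSR: p² = 2 + d² − 2cos(α−β) + 2d(sin β − sin α) = 2.390928; p = √p² = 1.546263; φ = atan2(cos α − cos β, d − sin α + sin β) = -1.041469 rad; t = (α − φ) mod 2π = 3.335052 rad, q = (φ − β) mod 2π = 6.074018 rad → L = 5.27·(3.335052 + 1.546263 + 6.074018) = 5.27·10.955333 = 57.734603 m
LSR: p² = d² − 2 + 2cos(α−β) + 2d(sin α + sin β) = 1.201824; p = √p² = 1.096277; φ = atan2(−cos α − cos β, d + sin α + sin β) − atan2(−2, p) = 1.064254 rad; t = (φ − α) mod 2π = 5.053857 rad, q = (φ − β) mod 2π = 1.896556 rad → L = 5.27·(5.053857 + 1.096277 + 1.896556) = 5.27·8.046690 = 42.406058 m
RSL: p² = d² − 2 + 2cos(α−β) − 2d(sin α + sin β) = 1.106632; p = √p² = 1.051966; φ = atan2(cos α + cos β, d − sin α − sin β) − atan2(2, p) = -1.081402 rad; t = (α − φ) mod 2π = 3.374985 rad, q = (β − φ) mod 2π = 0.249100 rad → L = 5.27·(3.374985 + 1.051966 + 0.249100) = 5.27·4.676051 = 24.642789 m
RLR: c = (6 − d² + 2cos(α−β) + 2d(sin α − sin β))/8 = 0.701134; p = 2π − arccos c = 5.489376 rad; φ = atan2(cos α − cos β, d − sin α + sin β) = -1.041469 rad; t = (α − φ + p/2) mod 2π = 6.079740 rad, q = (α − β − t + p) mod 2π = 2.535521 rad → L = 5.27·(6.079740 + 5.489376 + 2.535521) = 5.27·14.104636 = 74.331431 m
LRL: c = (6 − d² + 2cos(α−β) − 2d(sin α − sin β))/8 = -0.989568; p = 2π − arccos c = 3.286165 rad; φ = atan2(cos β − cos α, d + sin α − sin β) = 0.341114 rad; t = (φ − α + p/2) mod 2π = 5.973799 rad, q = (β − α − t + p) mod 2π = 0.469667 rad → L = 5.27·(5.973799 + 3.286165 + 0.469667) = 5.27·9.729631 = 51.275157 m
Shortest: RSL with L = 24.642789 m ≈ 24.6428 m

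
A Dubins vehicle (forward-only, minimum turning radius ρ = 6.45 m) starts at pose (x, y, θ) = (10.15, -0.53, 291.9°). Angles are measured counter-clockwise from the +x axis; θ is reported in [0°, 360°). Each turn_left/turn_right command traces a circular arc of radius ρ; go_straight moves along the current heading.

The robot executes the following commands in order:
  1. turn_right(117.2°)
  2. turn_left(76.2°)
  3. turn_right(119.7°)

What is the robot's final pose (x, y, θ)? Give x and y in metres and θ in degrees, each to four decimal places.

set_pose: (x, y, θ) = (10.1500, -0.5300, 291.9000°), ρ = 6.45
turn_right(117.2°): centre at ρ to the right, rotate −117.2° → (3.5697, -9.3582, 174.7000°)
turn_left(76.2°): centre at ρ to the left, rotate +76.2° → (-3.1210, -13.6701, 250.9000°)
turn_right(119.7°): centre at ρ to the right, rotate −119.7° → (-14.0690, -15.8081, 131.2000°)

(-14.0690, -15.8081, 131.2000°)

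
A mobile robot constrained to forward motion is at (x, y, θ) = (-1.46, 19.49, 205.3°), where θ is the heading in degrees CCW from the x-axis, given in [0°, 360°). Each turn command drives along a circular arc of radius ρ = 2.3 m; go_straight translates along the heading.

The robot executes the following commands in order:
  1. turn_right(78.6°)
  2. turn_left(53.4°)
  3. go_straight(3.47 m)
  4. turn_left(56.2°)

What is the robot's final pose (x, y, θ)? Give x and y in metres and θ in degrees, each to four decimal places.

(-11.5146, 20.0904, 236.3000°)

set_pose: (x, y, θ) = (-1.4600, 19.4900, 205.3000°), ρ = 2.3
turn_right(78.6°): centre at ρ to the right, rotate −78.6° → (-4.2870, 20.1949, 126.7000°)
turn_left(53.4°): centre at ρ to the left, rotate +53.4° → (-6.1351, 21.1203, 180.1000°)
go_straight(3.47): x += 3.47·cos θ, y += 3.47·sin θ → (-9.6051, 21.1143, 180.1000°)
turn_left(56.2°): centre at ρ to the left, rotate +56.2° → (-11.5146, 20.0904, 236.3000°)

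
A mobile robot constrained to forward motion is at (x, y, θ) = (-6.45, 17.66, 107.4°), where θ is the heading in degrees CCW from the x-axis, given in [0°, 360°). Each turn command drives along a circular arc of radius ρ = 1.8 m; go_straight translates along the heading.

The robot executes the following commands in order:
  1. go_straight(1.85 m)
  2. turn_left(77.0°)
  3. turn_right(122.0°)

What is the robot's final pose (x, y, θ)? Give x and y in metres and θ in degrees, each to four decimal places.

set_pose: (x, y, θ) = (-6.4500, 17.6600, 107.4000°), ρ = 1.8
go_straight(1.85): x += 1.85·cos θ, y += 1.85·sin θ → (-7.0032, 19.4253, 107.4000°)
turn_left(77.0°): centre at ρ to the left, rotate +77.0° → (-8.8590, 20.6818, 184.4000°)
turn_right(122.0°): centre at ρ to the right, rotate −122.0° → (-10.5922, 23.3104, 62.4000°)

(-10.5922, 23.3104, 62.4000°)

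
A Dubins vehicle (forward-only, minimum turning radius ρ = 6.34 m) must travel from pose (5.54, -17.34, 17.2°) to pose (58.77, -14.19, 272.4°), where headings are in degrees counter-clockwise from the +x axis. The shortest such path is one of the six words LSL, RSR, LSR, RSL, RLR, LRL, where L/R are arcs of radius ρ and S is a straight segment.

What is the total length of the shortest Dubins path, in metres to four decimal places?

57.4965 m

Let ψ = atan2(Δy, Δx) = atan2(3.15, 53.23) = 3.3867° be the start→goal bearing.
Normalize: d = |goal − start| / ρ = 53.323123/6.34 = 8.410587, α = (θ_start − ψ) mod 360° = 13.8133° = 0.241088 rad, β = (θ_goal − ψ) mod 360° = 269.0133° = 4.695169 rad.
Common terms: sin α = 0.238760, cos α = 0.971079, sin β = -0.999852, cos β = -0.017219, cos(α−β) = -0.255446, d² = 70.737976. Work in radians in the unit-radius frame; every candidate has L = ρ·(t + p + q).
LSL: p² = 2 + d² − 2cos(α−β) + 2d(sin α − sin β) = 94.083767; p = √p² = 9.699679; φ = atan2(cos β − cos α, d + sin α − sin β) = -0.102067 rad; t = (φ − α) mod 2π = 5.940030 rad, q = (β − φ) mod 2π = 4.797236 rad → L = 6.34·(5.940030 + 9.699679 + 4.797236) = 6.34·20.436944 = 129.570227 m
RSR: p² = 2 + d² − 2cos(α−β) + 2d(sin β − sin α) = 52.413969; p = √p² = 7.239749; φ = atan2(cos α − cos β, d − sin α + sin β) = 0.136938 rad; t = (α − φ) mod 2π = 0.104151 rad, q = (φ − β) mod 2π = 1.724954 rad → L = 6.34·(0.104151 + 7.239749 + 1.724954) = 6.34·9.068854 = 57.496536 m
LSR: p² = d² − 2 + 2cos(α−β) + 2d(sin α + sin β) = 55.424623; p = √p² = 7.444772; φ = atan2(−cos α − cos β, d + sin α + sin β) − atan2(−2, p) = 0.138393 rad; t = (φ − α) mod 2π = 6.180490 rad, q = (φ − β) mod 2π = 1.726410 rad → L = 6.34·(6.180490 + 7.444772 + 1.726410) = 6.34·15.351671 = 97.329595 m
RSL: p² = d² − 2 + 2cos(α−β) − 2d(sin α + sin β) = 81.029547; p = √p² = 9.001641; φ = atan2(cos α + cos β, d − sin α − sin β) − atan2(2, p) = -0.115002 rad; t = (α − φ) mod 2π = 0.356091 rad, q = (β − φ) mod 2π = 4.810171 rad → L = 6.34·(0.356091 + 9.001641 + 4.810171) = 6.34·14.167903 = 89.824506 m
RLR: c = (6 − d² + 2cos(α−β) + 2d(sin α − sin β))/8 = -5.551746, |c| > 1 → infeasible
LRL: c = (6 − d² + 2cos(α−β) − 2d(sin α − sin β))/8 = -10.760471, |c| > 1 → infeasible
Shortest: RSR with L = 57.496536 m ≈ 57.4965 m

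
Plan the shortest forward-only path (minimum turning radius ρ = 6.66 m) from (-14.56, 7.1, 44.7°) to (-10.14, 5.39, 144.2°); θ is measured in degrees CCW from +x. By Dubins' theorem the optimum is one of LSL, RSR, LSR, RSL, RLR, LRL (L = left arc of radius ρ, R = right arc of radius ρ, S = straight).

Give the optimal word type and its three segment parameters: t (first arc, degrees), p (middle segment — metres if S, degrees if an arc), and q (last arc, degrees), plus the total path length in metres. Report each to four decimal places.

LRL: t = 39.9749°, p = 301.8774°, q = 1.4025°, L = 39.8996 m

Let ψ = atan2(Δy, Δx) = atan2(-1.71, 4.42) = -21.1503° be the start→goal bearing.
Normalize: d = |goal − start| / ρ = 4.739251/6.66 = 0.711599, α = (θ_start − ψ) mod 360° = 65.8503° = 1.149305 rad, β = (θ_goal − ψ) mod 360° = 165.3503° = 2.885908 rad.
Common terms: sin α = 0.912480, cos α = 0.409121, sin β = 0.252908, cos β = -0.967490, cos(α−β) = -0.165048, d² = 0.506373. Work in radians in the unit-radius frame; every candidate has L = ρ·(t + p + q).
LSL: p² = 2 + d² − 2cos(α−β) + 2d(sin α − sin β) = 3.775171; p = √p² = 1.942980; φ = atan2(cos β − cos α, d + sin α − sin β) = -0.787378 rad; t = (φ − α) mod 2π = 4.346502 rad, q = (β − φ) mod 2π = 3.673286 rad → L = 6.66·(4.346502 + 1.942980 + 3.673286) = 6.66·9.962768 = 66.352033 m
RSR: p² = 2 + d² − 2cos(α−β) + 2d(sin β − sin α) = 1.897767; p = √p² = 1.377595; φ = atan2(cos α − cos β, d − sin α + sin β) = 1.533021 rad; t = (α − φ) mod 2π = 5.899470 rad, q = (φ − β) mod 2π = 4.930298 rad → L = 6.66·(5.899470 + 1.377595 + 4.930298) = 6.66·12.207363 = 81.301034 m
LSR: p² = d² − 2 + 2cos(α−β) + 2d(sin α + sin β) = -0.165143 < 0 → infeasible
RSL: p² = d² − 2 + 2cos(α−β) − 2d(sin α + sin β) = -3.482300 < 0 → infeasible
RLR: c = (6 − d² + 2cos(α−β) + 2d(sin α − sin β))/8 = 0.762779; p = 2π − arccos c = 5.579989 rad; φ = atan2(cos α − cos β, d − sin α + sin β) = 1.533021 rad; t = (α − φ + p/2) mod 2π = 2.406279 rad, q = (α − β − t + p) mod 2π = 1.437107 rad → L = 6.66·(2.406279 + 5.579989 + 1.437107) = 6.66·9.423375 = 62.759680 m
LRL: c = (6 − d² + 2cos(α−β) − 2d(sin α − sin β))/8 = 0.528104; p = 2π − arccos c = 5.268755 rad; φ = atan2(cos β − cos α, d + sin α − sin β) = -0.787378 rad; t = (φ − α + p/2) mod 2π = 0.697694 rad, q = (β − α − t + p) mod 2π = 0.024478 rad → L = 6.66·(0.697694 + 5.268755 + 0.024478) = 6.66·5.990927 = 39.899574 m
Shortest: LRL with L = 39.899574 m ≈ 39.8996 m
Convert LRL to answer units (arcs ×180/π): t = 0.697694·180/π = 39.9749°, p = 5.268755·180/π = 301.8774°, q = 0.024478·180/π = 1.4025°, L = 39.8996 m.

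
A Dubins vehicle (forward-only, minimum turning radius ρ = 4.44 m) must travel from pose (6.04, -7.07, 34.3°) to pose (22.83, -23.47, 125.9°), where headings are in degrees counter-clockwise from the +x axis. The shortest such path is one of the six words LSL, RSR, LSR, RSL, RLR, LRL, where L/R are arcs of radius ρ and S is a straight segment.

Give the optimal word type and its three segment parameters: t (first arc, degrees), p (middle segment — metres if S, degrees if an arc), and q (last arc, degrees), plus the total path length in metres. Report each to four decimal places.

RSR: t = 63.8244°, p = 20.5535 m, q = 204.5756°, L = 41.3525 m

Let ψ = atan2(Δy, Δx) = atan2(-16.40, 16.79) = -44.3268° be the start→goal bearing.
Normalize: d = |goal − start| / ρ = 23.470494/4.44 = 5.286147, α = (θ_start − ψ) mod 360° = 78.6268° = 1.372296 rad, β = (θ_goal − ψ) mod 360° = 170.2268° = 2.971018 rad.
Common terms: sin α = 0.980363, cos α = 0.197199, sin β = 0.169749, cos β = -0.985487, cos(α−β) = -0.027922, d² = 27.943354. Work in radians in the unit-radius frame; every candidate has L = ρ·(t + p + q).
LSL: p² = 2 + d² − 2cos(α−β) + 2d(sin α − sin β) = 38.569252; p = √p² = 6.210415; φ = atan2(cos β − cos α, d + sin α − sin β) = -0.191606 rad; t = (φ − α) mod 2π = 4.719283 rad, q = (β − φ) mod 2π = 3.162624 rad → L = 4.44·(4.719283 + 6.210415 + 3.162624) = 4.44·14.092322 = 62.569908 m
RSR: p² = 2 + d² − 2cos(α−β) + 2d(sin β − sin α) = 21.429142; p = √p² = 4.629162; φ = atan2(cos α − cos β, d − sin α + sin β) = 0.258350 rad; t = (α − φ) mod 2π = 1.113946 rad, q = (φ − β) mod 2π = 3.570518 rad → L = 4.44·(1.113946 + 4.629162 + 3.570518) = 4.44·9.313626 = 41.352499 m
LSR: p² = d² − 2 + 2cos(α−β) + 2d(sin α + sin β) = 38.046838; p = √p² = 6.168212; φ = atan2(−cos α − cos β, d + sin α + sin β) − atan2(−2, p) = 0.435416 rad; t = (φ − α) mod 2π = 5.346306 rad, q = (φ − β) mod 2π = 3.747584 rad → L = 4.44·(5.346306 + 6.168212 + 3.747584) = 4.44·15.262101 = 67.763730 m
RSL: p² = d² − 2 + 2cos(α−β) − 2d(sin α + sin β) = 13.728183; p = √p² = 3.705156; φ = atan2(cos α + cos β, d − sin α − sin β) − atan2(2, p) = -0.683301 rad; t = (α − φ) mod 2π = 2.055597 rad, q = (β − φ) mod 2π = 3.654319 rad → L = 4.44·(2.055597 + 3.705156 + 3.654319) = 4.44·9.415072 = 41.802920 m
RLR: c = (6 − d² + 2cos(α−β) + 2d(sin α − sin β))/8 = -1.678643, |c| > 1 → infeasible
LRL: c = (6 − d² + 2cos(α−β) − 2d(sin α − sin β))/8 = -3.821157, |c| > 1 → infeasible
Shortest: RSR with L = 41.352499 m ≈ 41.3525 m
Convert RSR to answer units (arcs ×180/π): t = 1.113946·180/π = 63.8244°, p = ρ·p = 4.44·4.629162 = 20.5535 m, q = 3.570518·180/π = 204.5756°, L = 41.3525 m.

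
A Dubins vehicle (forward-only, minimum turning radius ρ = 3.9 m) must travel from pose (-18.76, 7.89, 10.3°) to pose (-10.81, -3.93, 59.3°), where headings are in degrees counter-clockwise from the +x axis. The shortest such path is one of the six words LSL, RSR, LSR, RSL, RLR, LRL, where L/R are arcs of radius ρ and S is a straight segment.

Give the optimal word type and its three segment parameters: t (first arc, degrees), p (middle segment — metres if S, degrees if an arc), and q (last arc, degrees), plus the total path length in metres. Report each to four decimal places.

RLR: t = 164.5887°, p = 222.0960°, q = 8.5073°, L = 26.8999 m

Let ψ = atan2(Δy, Δx) = atan2(-11.82, 7.95) = -56.0757° be the start→goal bearing.
Normalize: d = |goal − start| / ρ = 14.244820/3.9 = 3.652518, α = (θ_start − ψ) mod 360° = 66.3757° = 1.158474 rad, β = (θ_goal − ψ) mod 360° = 115.3757° = 2.013685 rad.
Common terms: sin α = 0.916193, cos α = 0.400738, sin β = 0.903517, cos β = -0.428551, cos(α−β) = 0.656059, d² = 13.340888. Work in radians in the unit-radius frame; every candidate has L = ρ·(t + p + q).
LSL: p² = 2 + d² − 2cos(α−β) + 2d(sin α − sin β) = 14.121362; p = √p² = 3.757840; φ = atan2(cos β − cos α, d + sin α − sin β) = -0.222514 rad; t = (φ − α) mod 2π = 4.902197 rad, q = (β − φ) mod 2π = 2.236199 rad → L = 3.9·(4.902197 + 3.757840 + 2.236199) = 3.9·10.896237 = 42.495323 m
RSR: p² = 2 + d² − 2cos(α−β) + 2d(sin β − sin α) = 13.936177; p = √p² = 3.733119; φ = atan2(cos α − cos β, d − sin α + sin β) = 0.224013 rad; t = (α − φ) mod 2π = 0.934461 rad, q = (φ − β) mod 2π = 4.493513 rad → L = 3.9·(0.934461 + 3.733119 + 4.493513) = 3.9·9.161093 = 35.728262 m
LSR: p² = d² − 2 + 2cos(α−β) + 2d(sin α + sin β) = 25.946053; p = √p² = 5.093727; φ = atan2(−cos α − cos β, d + sin α + sin β) − atan2(−2, p) = 0.379228 rad; t = (φ − α) mod 2π = 5.503939 rad, q = (φ − β) mod 2π = 4.648728 rad → L = 3.9·(5.503939 + 5.093727 + 4.648728) = 3.9·15.246394 = 59.460937 m
RSL: p² = d² − 2 + 2cos(α−β) − 2d(sin α + sin β) = -0.640041 < 0 → infeasible
RLR: c = (6 − d² + 2cos(α−β) + 2d(sin α − sin β))/8 = -0.742022; p = 2π − arccos c = 3.876307 rad; φ = atan2(cos α − cos β, d − sin α + sin β) = 0.224013 rad; t = (α − φ + p/2) mod 2π = 2.872615 rad, q = (α − β − t + p) mod 2π = 0.148481 rad → L = 3.9·(2.872615 + 3.876307 + 0.148481) = 3.9·6.897403 = 26.899873 m
LRL: c = (6 − d² + 2cos(α−β) − 2d(sin α − sin β))/8 = -0.765170; p = 2π − arccos c = 3.841083 rad; φ = atan2(cos β − cos α, d + sin α − sin β) = -0.222514 rad; t = (φ − α + p/2) mod 2π = 0.539554 rad, q = (β − α − t + p) mod 2π = 4.156741 rad → L = 3.9·(0.539554 + 3.841083 + 4.156741) = 3.9·8.537378 = 33.295773 m
Shortest: RLR with L = 26.899873 m ≈ 26.8999 m
Convert RLR to answer units (arcs ×180/π): t = 2.872615·180/π = 164.5887°, p = 3.876307·180/π = 222.0960°, q = 0.148481·180/π = 8.5073°, L = 26.8999 m.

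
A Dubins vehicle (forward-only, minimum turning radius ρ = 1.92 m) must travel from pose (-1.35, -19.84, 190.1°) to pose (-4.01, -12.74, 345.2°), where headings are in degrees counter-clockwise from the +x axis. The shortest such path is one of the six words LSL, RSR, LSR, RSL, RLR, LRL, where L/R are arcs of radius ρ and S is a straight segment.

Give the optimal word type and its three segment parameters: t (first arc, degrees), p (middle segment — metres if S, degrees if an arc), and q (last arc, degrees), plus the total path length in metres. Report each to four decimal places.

Let ψ = atan2(Δy, Δx) = atan2(7.10, -2.66) = 110.5384° be the start→goal bearing.
Normalize: d = |goal − start| / ρ = 7.581926/1.92 = 3.948920, α = (θ_start − ψ) mod 360° = 79.5616° = 1.388613 rad, β = (θ_goal − ψ) mod 360° = 234.6616° = 4.095618 rad.
Common terms: sin α = 0.983450, cos α = 0.181178, sin β = -0.815751, cos β = -0.578404, cos(α−β) = -0.907044, d² = 15.593967. Work in radians in the unit-radius frame; every candidate has L = ρ·(t + p + q).
LSL: p² = 2 + d² − 2cos(α−β) + 2d(sin α − sin β) = 33.617855; p = √p² = 5.798091; φ = atan2(cos β − cos α, d + sin α − sin β) = -0.131383 rad; t = (φ − α) mod 2π = 4.763190 rad, q = (β − φ) mod 2π = 4.227001 rad → L = 1.92·(4.763190 + 5.798091 + 4.227001) = 1.92·14.788282 = 28.393501 m
RSR: p² = 2 + d² − 2cos(α−β) + 2d(sin β − sin α) = 5.198255; p = √p² = 2.279968; φ = atan2(cos α − cos β, d − sin α + sin β) = 0.339647 rad; t = (α − φ) mod 2π = 1.048966 rad, q = (φ − β) mod 2π = 2.527214 rad → L = 1.92·(1.048966 + 2.279968 + 2.527214) = 1.92·5.856148 = 11.243804 m
LSR: p² = d² − 2 + 2cos(α−β) + 2d(sin α + sin β) = 13.104345; p = √p² = 3.619992; φ = atan2(−cos α − cos β, d + sin α + sin β) − atan2(−2, p) = 0.600946 rad; t = (φ − α) mod 2π = 5.495519 rad, q = (φ − β) mod 2π = 2.788513 rad → L = 1.92·(5.495519 + 3.619992 + 2.788513) = 1.92·11.904025 = 22.855728 m
RSL: p² = d² − 2 + 2cos(α−β) − 2d(sin α + sin β) = 10.455413; p = √p² = 3.233483; φ = atan2(cos α + cos β, d − sin α − sin β) − atan2(2, p) = -0.658600 rad; t = (α − φ) mod 2π = 2.047213 rad, q = (β − φ) mod 2π = 4.754219 rad → L = 1.92·(2.047213 + 3.233483 + 4.754219) = 1.92·10.034915 = 19.267036 m
RLR: c = (6 − d² + 2cos(α−β) + 2d(sin α − sin β))/8 = 0.350218; p = 2π − arccos c = 5.070193 rad; φ = atan2(cos α − cos β, d − sin α + sin β) = 0.339647 rad; t = (α − φ + p/2) mod 2π = 3.584062 rad, q = (α − β − t + p) mod 2π = 5.062311 rad → L = 1.92·(3.584062 + 5.070193 + 5.062311) = 1.92·13.716566 = 26.335806 m
LRL: c = (6 − d² + 2cos(α−β) − 2d(sin α − sin β))/8 = -3.202232, |c| > 1 → infeasible
Shortest: RSR with L = 11.243804 m ≈ 11.2438 m
Convert RSR to answer units (arcs ×180/π): t = 1.048966·180/π = 60.1013°, p = ρ·p = 1.92·2.279968 = 4.3775 m, q = 2.527214·180/π = 144.7987°, L = 11.2438 m.

RSR: t = 60.1013°, p = 4.3775 m, q = 144.7987°, L = 11.2438 m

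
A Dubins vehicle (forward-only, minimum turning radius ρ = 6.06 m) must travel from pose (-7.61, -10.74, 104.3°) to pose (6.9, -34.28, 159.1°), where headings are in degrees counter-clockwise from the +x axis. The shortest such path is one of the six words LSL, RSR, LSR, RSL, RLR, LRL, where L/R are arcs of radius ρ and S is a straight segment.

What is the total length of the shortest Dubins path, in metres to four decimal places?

Let ψ = atan2(Δy, Δx) = atan2(-23.54, 14.51) = -58.3504° be the start→goal bearing.
Normalize: d = |goal − start| / ρ = 27.652698/6.06 = 4.563151, α = (θ_start − ψ) mod 360° = 162.6504° = 2.838785 rad, β = (θ_goal − ψ) mod 360° = 217.4504° = 3.795226 rad.
Common terms: sin α = 0.298201, cos α = -0.954503, sin β = -0.608075, cos β = -0.793880, cos(α−β) = 0.576432, d² = 20.822351. Work in radians in the unit-radius frame; every candidate has L = ρ·(t + p + q).
LSL: p² = 2 + d² − 2cos(α−β) + 2d(sin α − sin β) = 29.940433; p = √p² = 5.471785; φ = atan2(cos β − cos α, d + sin α − sin β) = 0.029359 rad; t = (φ − α) mod 2π = 3.473759 rad, q = (β − φ) mod 2π = 3.765867 rad → L = 6.06·(3.473759 + 5.471785 + 3.765867) = 6.06·12.711411 = 77.031150 m
RSR: p² = 2 + d² − 2cos(α−β) + 2d(sin β − sin α) = 13.398541; p = √p² = 3.660402; φ = atan2(cos α − cos β, d − sin α + sin β) = -0.043895 rad; t = (α − φ) mod 2π = 2.882681 rad, q = (φ − β) mod 2π = 2.444064 rad → L = 6.06·(2.882681 + 3.660402 + 2.444064) = 6.06·8.987147 = 54.462108 m
LSR: p² = d² − 2 + 2cos(α−β) + 2d(sin α + sin β) = 17.147215; p = √p² = 4.140920; φ = atan2(−cos α − cos β, d + sin α + sin β) − atan2(−2, p) = 0.839953 rad; t = (φ − α) mod 2π = 4.284353 rad, q = (φ − β) mod 2π = 3.327913 rad → L = 6.06·(4.284353 + 4.140920 + 3.327913) = 6.06·11.753186 = 71.224305 m
RSL: p² = d² − 2 + 2cos(α−β) − 2d(sin α + sin β) = 22.803217; p = √p² = 4.775271; φ = atan2(cos α + cos β, d − sin α − sin β) − atan2(2, p) = -0.741110 rad; t = (α − φ) mod 2π = 3.579896 rad, q = (β − φ) mod 2π = 4.536336 rad → L = 6.06·(3.579896 + 4.775271 + 4.536336) = 6.06·12.891503 = 78.122511 m
RLR: c = (6 − d² + 2cos(α−β) + 2d(sin α − sin β))/8 = -0.674818; p = 2π − arccos c = 3.971671 rad; φ = atan2(cos α − cos β, d − sin α + sin β) = -0.043895 rad; t = (α − φ + p/2) mod 2π = 4.868516 rad, q = (α − β − t + p) mod 2π = 4.429900 rad → L = 6.06·(4.868516 + 3.971671 + 4.429900) = 6.06·13.270088 = 80.416732 m
LRL: c = (6 − d² + 2cos(α−β) − 2d(sin α − sin β))/8 = -2.742554, |c| > 1 → infeasible
Shortest: RSR with L = 54.462108 m ≈ 54.4621 m

54.4621 m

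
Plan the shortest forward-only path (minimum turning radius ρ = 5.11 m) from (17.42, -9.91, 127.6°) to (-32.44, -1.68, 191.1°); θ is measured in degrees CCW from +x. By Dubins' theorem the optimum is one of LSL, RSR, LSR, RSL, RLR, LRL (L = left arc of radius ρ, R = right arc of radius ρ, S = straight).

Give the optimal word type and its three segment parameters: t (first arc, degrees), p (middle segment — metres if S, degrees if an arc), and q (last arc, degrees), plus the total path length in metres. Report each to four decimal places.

LSL: t = 44.3582°, p = 45.2728 m, q = 19.1418°, L = 50.9361 m

Let ψ = atan2(Δy, Δx) = atan2(8.23, -49.86) = 170.6271° be the start→goal bearing.
Normalize: d = |goal − start| / ρ = 50.534666/5.11 = 9.889367, α = (θ_start − ψ) mod 360° = 316.9729° = 5.532220 rad, β = (θ_goal − ψ) mod 360° = 20.4729° = 0.357319 rad.
Common terms: sin α = -0.682345, cos α = 0.731030, sin β = 0.349764, cos β = 0.936838, cos(α−β) = 0.446198, d² = 97.799583. Work in radians in the unit-radius frame; every candidate has L = ρ·(t + p + q).
LSL: p² = 2 + d² − 2cos(α−β) + 2d(sin α − sin β) = 78.493391; p = √p² = 8.859650; φ = atan2(cos β − cos α, d + sin α − sin β) = 0.023232 rad; t = (φ − α) mod 2π = 0.774197 rad, q = (β − φ) mod 2π = 0.334087 rad → L = 5.11·(0.774197 + 8.859650 + 0.334087) = 5.11·9.967934 = 50.936141 m
RSR: p² = 2 + d² − 2cos(α−β) + 2d(sin β − sin α) = 119.320984; p = √p² = 10.923415; φ = atan2(cos α − cos β, d − sin α + sin β) = -0.018842 rad; t = (α − φ) mod 2π = 5.551062 rad, q = (φ − β) mod 2π = 5.907025 rad → L = 5.11·(5.551062 + 10.923415 + 5.907025) = 5.11·22.381501 = 114.369470 m
LSR: p² = d² − 2 + 2cos(α−β) + 2d(sin α + sin β) = 90.113943; p = √p² = 9.492836; φ = atan2(−cos α − cos β, d + sin α + sin β) − atan2(−2, p) = 0.034867 rad; t = (φ − α) mod 2π = 0.785832 rad, q = (φ − β) mod 2π = 5.960733 rad → L = 5.11·(0.785832 + 9.492836 + 5.960733) = 5.11·16.239402 = 82.983342 m
RSL: p² = d² − 2 + 2cos(α−β) − 2d(sin α + sin β) = 103.270015; p = √p² = 10.162186; φ = atan2(cos α + cos β, d − sin α − sin β) − atan2(2, p) = -0.032584 rad; t = (α − φ) mod 2π = 5.564804 rad, q = (β − φ) mod 2π = 0.389903 rad → L = 5.11·(5.564804 + 10.162186 + 0.389903) = 5.11·16.116893 = 82.357323 m
RLR: c = (6 − d² + 2cos(α−β) + 2d(sin α − sin β))/8 = -13.915123, |c| > 1 → infeasible
LRL: c = (6 − d² + 2cos(α−β) − 2d(sin α − sin β))/8 = -8.811674, |c| > 1 → infeasible
Shortest: LSL with L = 50.936141 m ≈ 50.9361 m
Convert LSL to answer units (arcs ×180/π): t = 0.774197·180/π = 44.3582°, p = ρ·p = 5.11·8.859650 = 45.2728 m, q = 0.334087·180/π = 19.1418°, L = 50.9361 m.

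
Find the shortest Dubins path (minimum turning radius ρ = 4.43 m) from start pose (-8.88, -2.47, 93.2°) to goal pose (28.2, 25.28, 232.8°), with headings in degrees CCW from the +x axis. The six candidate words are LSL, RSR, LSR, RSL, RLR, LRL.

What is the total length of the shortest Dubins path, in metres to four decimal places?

Let ψ = atan2(Δy, Δx) = atan2(27.75, 37.08) = 36.8105° be the start→goal bearing.
Normalize: d = |goal − start| / ρ = 46.314025/4.43 = 10.454633, α = (θ_start − ψ) mod 360° = 56.3895° = 0.984182 rad, β = (θ_goal − ψ) mod 360° = 195.9895° = 3.420662 rad.
Common terms: sin α = 0.832820, cos α = 0.553544, sin β = -0.275461, cos β = -0.961312, cos(α−β) = -0.761538, d² = 109.299354. Work in radians in the unit-radius frame; every candidate has L = ρ·(t + p + q).
LSL: p² = 2 + d² − 2cos(α−β) + 2d(sin α − sin β) = 135.995765; p = √p² = 11.661722; φ = atan2(cos β − cos α, d + sin α − sin β) = -0.130268 rad; t = (φ − α) mod 2π = 5.168735 rad, q = (β − φ) mod 2π = 3.550930 rad → L = 4.43·(5.168735 + 11.661722 + 3.550930) = 4.43·20.381387 = 90.289545 m
RSR: p² = 2 + d² − 2cos(α−β) + 2d(sin β − sin α) = 89.649097; p = √p² = 9.468321; φ = atan2(cos α − cos β, d − sin α + sin β) = 0.160683 rad; t = (α − φ) mod 2π = 0.823499 rad, q = (φ − β) mod 2π = 3.023206 rad → L = 4.43·(0.823499 + 9.468321 + 3.023206) = 4.43·13.315026 = 58.985567 m
LSR: p² = d² − 2 + 2cos(α−β) + 2d(sin α + sin β) = 117.430240; p = √p² = 10.836523; φ = atan2(−cos α − cos β, d + sin α + sin β) − atan2(−2, p) = 0.219520 rad; t = (φ − α) mod 2π = 5.518523 rad, q = (φ − β) mod 2π = 3.082043 rad → L = 4.43·(5.518523 + 10.836523 + 3.082043) = 4.43·19.437090 = 86.106308 m
RSL: p² = d² − 2 + 2cos(α−β) − 2d(sin α + sin β) = 94.122316; p = √p² = 9.701666; φ = atan2(cos α + cos β, d − sin α − sin β) − atan2(2, p) = -0.244479 rad; t = (α − φ) mod 2π = 1.228661 rad, q = (β − φ) mod 2π = 3.665141 rad → L = 4.43·(1.228661 + 9.701666 + 3.665141) = 4.43·14.595467 = 64.657920 m
RLR: c = (6 − d² + 2cos(α−β) + 2d(sin α − sin β))/8 = -10.206137, |c| > 1 → infeasible
LRL: c = (6 − d² + 2cos(α−β) − 2d(sin α − sin β))/8 = -15.999471, |c| > 1 → infeasible
Shortest: RSR with L = 58.985567 m ≈ 58.9856 m

58.9856 m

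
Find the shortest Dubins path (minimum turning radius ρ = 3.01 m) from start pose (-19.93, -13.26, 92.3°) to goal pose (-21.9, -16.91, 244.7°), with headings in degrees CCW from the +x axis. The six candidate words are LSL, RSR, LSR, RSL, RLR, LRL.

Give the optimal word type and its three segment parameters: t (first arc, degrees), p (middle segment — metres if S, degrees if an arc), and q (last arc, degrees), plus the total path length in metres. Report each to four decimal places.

Let ψ = atan2(Δy, Δx) = atan2(-3.65, -1.97) = -118.3569° be the start→goal bearing.
Normalize: d = |goal − start| / ρ = 4.147698/3.01 = 1.377973, α = (θ_start − ψ) mod 360° = 210.6569° = 3.676656 rad, β = (θ_goal − ψ) mod 360° = 3.0569° = 0.053353 rad.
Common terms: sin α = -0.509896, cos α = -0.860236, sin β = 0.053328, cos β = 0.998577, cos(α−β) = -0.886204, d² = 1.898809. Work in radians in the unit-radius frame; every candidate has L = ρ·(t + p + q).
LSL: p² = 2 + d² − 2cos(α−β) + 2d(sin α − sin β) = 4.119003; p = √p² = 2.029533; φ = atan2(cos β − cos α, d + sin α − sin β) = 1.157700 rad; t = (φ − α) mod 2π = 3.764229 rad, q = (β − φ) mod 2π = 5.178838 rad → L = 3.01·(3.764229 + 2.029533 + 5.178838) = 3.01·10.972600 = 33.027526 m
RSR: p² = 2 + d² − 2cos(α−β) + 2d(sin β − sin α) = 7.223429; p = √p² = 2.687644; φ = atan2(cos α − cos β, d − sin α + sin β) = -0.763722 rad; t = (α − φ) mod 2π = 4.440378 rad, q = (φ − β) mod 2π = 5.466111 rad → L = 3.01·(4.440378 + 2.687644 + 5.466111) = 3.01·12.594133 = 37.908339 m
LSR: p² = d² − 2 + 2cos(α−β) + 2d(sin α + sin β) = -3.131876 < 0 → infeasible
RSL: p² = d² − 2 + 2cos(α−β) − 2d(sin α + sin β) = -0.615321 < 0 → infeasible
RLR: c = (6 − d² + 2cos(α−β) + 2d(sin α − sin β))/8 = 0.097071; p = 2π − arccos c = 4.809613 rad; φ = atan2(cos α − cos β, d − sin α + sin β) = -0.763722 rad; t = (α − φ + p/2) mod 2π = 0.562000 rad, q = (α − β − t + p) mod 2π = 1.587732 rad → L = 3.01·(0.562000 + 4.809613 + 1.587732) = 3.01·6.959345 = 20.947629 m
LRL: c = (6 − d² + 2cos(α−β) − 2d(sin α − sin β))/8 = 0.485125; p = 2π − arccos c = 5.218895 rad; φ = atan2(cos β − cos α, d + sin α − sin β) = 1.157700 rad; t = (φ − α + p/2) mod 2π = 0.090491 rad, q = (β − α − t + p) mod 2π = 1.505100 rad → L = 3.01·(0.090491 + 5.218895 + 1.505100) = 3.01·6.814486 = 20.511602 m
Shortest: LRL with L = 20.511602 m ≈ 20.5116 m
Convert LRL to answer units (arcs ×180/π): t = 0.090491·180/π = 5.1848°, p = 5.218895·180/π = 299.0206°, q = 1.505100·180/π = 86.2359°, L = 20.5116 m.

LRL: t = 5.1848°, p = 299.0206°, q = 86.2359°, L = 20.5116 m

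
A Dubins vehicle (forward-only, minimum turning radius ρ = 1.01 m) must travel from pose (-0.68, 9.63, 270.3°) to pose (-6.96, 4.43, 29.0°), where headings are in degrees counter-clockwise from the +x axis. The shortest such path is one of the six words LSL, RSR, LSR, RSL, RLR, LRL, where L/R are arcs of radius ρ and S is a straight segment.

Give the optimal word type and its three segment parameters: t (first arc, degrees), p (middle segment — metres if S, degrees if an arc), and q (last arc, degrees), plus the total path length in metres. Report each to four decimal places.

Let ψ = atan2(Δy, Δx) = atan2(-5.20, -6.28) = -140.3744° be the start→goal bearing.
Normalize: d = |goal − start| / ρ = 8.153429/1.01 = 8.072702, α = (θ_start − ψ) mod 360° = 50.6744° = 0.884435 rad, β = (θ_goal − ψ) mod 360° = 169.3744° = 2.956141 rad.
Common terms: sin α = 0.773557, cos α = 0.633727, sin β = 0.184391, cos β = -0.982853, cos(α−β) = -0.480223, d² = 65.168513. Work in radians in the unit-radius frame; every candidate has L = ρ·(t + p + q).
LSL: p² = 2 + d² − 2cos(α−β) + 2d(sin α − sin β) = 77.641282; p = √p² = 8.811429; φ = atan2(cos β − cos α, d + sin α − sin β) = -0.184509 rad; t = (φ − α) mod 2π = 5.214241 rad, q = (β − φ) mod 2π = 3.140650 rad → L = 1.01·(5.214241 + 8.811429 + 3.140650) = 1.01·17.166320 = 17.337983 m
RSR: p² = 2 + d² − 2cos(α−β) + 2d(sin β − sin α) = 58.616637; p = √p² = 7.656150; φ = atan2(cos α − cos β, d − sin α + sin β) = 0.212749 rad; t = (α − φ) mod 2π = 0.671686 rad, q = (φ − β) mod 2π = 3.539794 rad → L = 1.01·(0.671686 + 7.656150 + 3.539794) = 1.01·11.867630 = 11.986306 m
LSR: p² = d² − 2 + 2cos(α−β) + 2d(sin α + sin β) = 77.674519; p = √p² = 8.813315; φ = atan2(−cos α − cos β, d + sin α + sin β) − atan2(−2, p) = 0.261791 rad; t = (φ − α) mod 2π = 5.660542 rad, q = (φ − β) mod 2π = 3.588836 rad → L = 1.01·(5.660542 + 8.813315 + 3.588836) = 1.01·18.062692 = 18.243319 m
RSL: p² = d² − 2 + 2cos(α−β) − 2d(sin α + sin β) = 46.741612; p = √p² = 6.836784; φ = atan2(cos α + cos β, d − sin α − sin β) − atan2(2, p) = -0.333626 rad; t = (α − φ) mod 2π = 1.218060 rad, q = (β − φ) mod 2π = 3.289766 rad → L = 1.01·(1.218060 + 6.836784 + 3.289766) = 1.01·11.344611 = 11.458057 m
RLR: c = (6 − d² + 2cos(α−β) + 2d(sin α − sin β))/8 = -6.327080, |c| > 1 → infeasible
LRL: c = (6 − d² + 2cos(α−β) − 2d(sin α − sin β))/8 = -8.705160, |c| > 1 → infeasible
Shortest: RSL with L = 11.458057 m ≈ 11.4581 m
Convert RSL to answer units (arcs ×180/π): t = 1.218060·180/π = 69.7897°, p = ρ·p = 1.01·6.836784 = 6.9052 m, q = 3.289766·180/π = 188.4897°, L = 11.4581 m.

RSL: t = 69.7897°, p = 6.9052 m, q = 188.4897°, L = 11.4581 m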